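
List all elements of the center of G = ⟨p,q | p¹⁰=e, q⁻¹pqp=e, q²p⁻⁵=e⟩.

An element z ∈ Z(G) iff z commutes with every generator.
For example p⁵ is central: (p⁵)·p = p⁶ = p·(p⁵); (p⁵)·q = q⁻¹ = q·(p⁵).
Whereas p ∉ Z(G) since p·q = pq ≠ p⁴q⁻¹ = q·p.
Checking each of the 20 elements this way gives Z(G) = {e, p⁵}, of order 2.

Answer: {e, p⁵}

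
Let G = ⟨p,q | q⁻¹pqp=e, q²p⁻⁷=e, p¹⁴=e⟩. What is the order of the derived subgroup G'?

G' = [G, G] is generated by all commutators. The generator-pair commutators are: [p, q] = p².
The subgroup they normally generate is {e, p², p⁴, p⁶, p⁸, p¹⁰, p¹²}, of order 7.
Check: |G/G'| = 28/7 = 4 is the order of the abelianisation.

Answer: 7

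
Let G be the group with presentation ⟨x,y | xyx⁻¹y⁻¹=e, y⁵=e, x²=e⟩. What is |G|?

Enumerate words in the generators, reducing via the relations: the distinct elements are
  {e, x, y, xy, y², y³, y⁴, xy², xy³, xy⁴}.
No further products give new elements, so |G| = 10.

Answer: 10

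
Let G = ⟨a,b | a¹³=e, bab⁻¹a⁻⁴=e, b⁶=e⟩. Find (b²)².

Compute successive powers of (b²), reducing at each step:
  (b²)²: (b²) · b² = b⁴

Answer: b⁴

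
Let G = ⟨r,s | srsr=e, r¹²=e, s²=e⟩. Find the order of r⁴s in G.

Compute successive powers until reaching e:
  (r⁴s)¹ = r⁴s, (r⁴s)² = e.
The smallest positive k with (r⁴s)ᵏ = e is 2.

Answer: 2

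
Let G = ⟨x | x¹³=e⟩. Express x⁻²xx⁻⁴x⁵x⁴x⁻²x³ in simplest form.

Multiply left to right, reducing at each step:
  (x¹¹) · x = x¹²
  (x¹²) · x⁻⁴ = x⁸
  (x⁸) · x⁵ = e
  e · x⁴ = x⁴
  (x⁴) · x⁻² = x²
  (x²) · x³ = x⁵

Answer: x⁵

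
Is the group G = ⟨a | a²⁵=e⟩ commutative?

G has a single generator, so G is cyclic and hence abelian.

Answer: Yes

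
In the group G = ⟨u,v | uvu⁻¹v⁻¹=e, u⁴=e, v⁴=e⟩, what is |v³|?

Compute successive powers until reaching e:
  (v³)¹ = v³, (v³)² = v², (v³)³ = v, (v³)⁴ = e.
The smallest positive k with (v³)ᵏ = e is 4.

Answer: 4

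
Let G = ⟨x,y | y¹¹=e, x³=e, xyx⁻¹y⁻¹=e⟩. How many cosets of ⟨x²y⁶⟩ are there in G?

First find ord(x²y⁶) by computing successive powers:
  (x²y⁶)¹ = x²y⁶, (x²y⁶)² = xy, (x²y⁶)³ = y⁷, (x²y⁶)⁴ = x²y², (x²y⁶)⁵ = xy⁸, (x²y⁶)⁶ = y³, (x²y⁶)⁷ = x²y⁹, (x²y⁶)⁸ = xy⁴, (x²y⁶)⁹ = y¹⁰, (x²y⁶)¹⁰ = x²y⁵, (x²y⁶)¹¹ = x, (x²y⁶)¹² = y⁶, (x²y⁶)¹³ = x²y, (x²y⁶)¹⁴ = xy⁷, (x²y⁶)¹⁵ = y², (x²y⁶)¹⁶ = x²y⁸, (x²y⁶)¹⁷ = xy³, (x²y⁶)¹⁸ = y⁹, (x²y⁶)¹⁹ = x²y⁴, (x²y⁶)²⁰ = xy¹⁰, (x²y⁶)²¹ = y⁵, (x²y⁶)²² = x², (x²y⁶)²³ = xy⁶, (x²y⁶)²⁴ = y, (x²y⁶)²⁵ = x²y⁷, (x²y⁶)²⁶ = xy², (x²y⁶)²⁷ = y⁸, (x²y⁶)²⁸ = x²y³, (x²y⁶)²⁹ = xy⁹, (x²y⁶)³⁰ = y⁴, (x²y⁶)³¹ = x²y¹⁰, (x²y⁶)³² = xy⁵, (x²y⁶)³³ = e.
So |⟨x²y⁶⟩| = ord(x²y⁶) = 33. With |G| = 33, by Lagrange [G : ⟨x²y⁶⟩] = 33/33 = 1.

Answer: 1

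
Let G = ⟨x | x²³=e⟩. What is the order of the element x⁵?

Compute successive powers until reaching e:
  (x⁵)¹ = x⁵, (x⁵)² = x¹⁰, (x⁵)³ = x¹⁵, (x⁵)⁴ = x²⁰, (x⁵)⁵ = x², (x⁵)⁶ = x⁷, (x⁵)⁷ = x¹², (x⁵)⁸ = x¹⁷, (x⁵)⁹ = x²², (x⁵)¹⁰ = x⁴, (x⁵)¹¹ = x⁹, (x⁵)¹² = x¹⁴, (x⁵)¹³ = x¹⁹, (x⁵)¹⁴ = x, (x⁵)¹⁵ = x⁶, (x⁵)¹⁶ = x¹¹, (x⁵)¹⁷ = x¹⁶, (x⁵)¹⁸ = x²¹, (x⁵)¹⁹ = x³, (x⁵)²⁰ = x⁸, (x⁵)²¹ = x¹³, (x⁵)²² = x¹⁸, (x⁵)²³ = e.
The smallest positive k with (x⁵)ᵏ = e is 23.

Answer: 23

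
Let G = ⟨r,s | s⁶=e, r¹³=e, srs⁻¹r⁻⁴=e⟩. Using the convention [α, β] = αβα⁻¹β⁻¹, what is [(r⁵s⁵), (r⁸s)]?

[(r⁵s⁵), (r⁸s)] = (r⁵s⁵)·(r⁸s)·(r⁵s⁵)⁻¹·(r⁸s)⁻¹.
  (r⁵s⁵) · (r⁸s) = r⁷
  (r⁷) · (r⁶s) = s
  s · (r¹¹s⁵) = r⁵

Answer: r⁵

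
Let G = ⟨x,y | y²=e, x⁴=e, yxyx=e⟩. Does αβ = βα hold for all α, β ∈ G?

x·y = xy but y·x = x³y, so x·y ≠ y·x and G is not abelian.

Answer: No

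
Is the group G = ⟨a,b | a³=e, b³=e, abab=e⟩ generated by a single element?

Every cyclic group is abelian. But a·b = ab while b·a = a²b², so a·b ≠ b·a and G is not abelian. Hence G is not cyclic.

Answer: No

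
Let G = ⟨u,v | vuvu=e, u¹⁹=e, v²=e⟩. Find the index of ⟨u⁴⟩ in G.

First find ord(u⁴) by computing successive powers:
  (u⁴)¹ = u⁴, (u⁴)² = u⁸, (u⁴)³ = u¹², (u⁴)⁴ = u¹⁶, (u⁴)⁵ = u, (u⁴)⁶ = u⁵, (u⁴)⁷ = u⁹, (u⁴)⁸ = u¹³, (u⁴)⁹ = u¹⁷, (u⁴)¹⁰ = u², (u⁴)¹¹ = u⁶, (u⁴)¹² = u¹⁰, (u⁴)¹³ = u¹⁴, (u⁴)¹⁴ = u¹⁸, (u⁴)¹⁵ = u³, (u⁴)¹⁶ = u⁷, (u⁴)¹⁷ = u¹¹, (u⁴)¹⁸ = u¹⁵, (u⁴)¹⁹ = e.
So |⟨u⁴⟩| = ord(u⁴) = 19. With |G| = 38, by Lagrange [G : ⟨u⁴⟩] = 38/19 = 2.

Answer: 2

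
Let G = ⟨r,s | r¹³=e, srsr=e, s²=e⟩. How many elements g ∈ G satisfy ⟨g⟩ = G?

⟨g⟩ = G would require ord(g) = |G| = 26, but the maximum element order in G is 13 < 26. So G is not cyclic and no single element generates it: the count is 0.

Answer: 0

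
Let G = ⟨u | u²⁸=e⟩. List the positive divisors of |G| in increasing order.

|G| = 28 = 2² · 7. By Lagrange's theorem the order of any subgroup divides 28; the divisors of 28 are 1, 2, 4, 7, 14, 28.

Answer: 1, 2, 4, 7, 14, 28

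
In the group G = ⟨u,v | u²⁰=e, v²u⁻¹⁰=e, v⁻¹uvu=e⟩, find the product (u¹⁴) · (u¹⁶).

Compute (u¹⁴) · (u¹⁶) by multiplying left to right and reducing via the relations at each step:
  (u¹⁴) · u¹⁶ = u¹⁰

Answer: u¹⁰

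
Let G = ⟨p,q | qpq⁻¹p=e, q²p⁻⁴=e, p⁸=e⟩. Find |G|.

Enumerate words in the generators, reducing via the relations: the distinct elements are
  {e, p, q, pq, p², p³, p⁴, p⁵, p⁶, p⁷, p²q, p³q, q⁻¹, pq⁻¹, p²q⁻¹, p³q⁻¹}.
No further products give new elements, so |G| = 16.

Answer: 16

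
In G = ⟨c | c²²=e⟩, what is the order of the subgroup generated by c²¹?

|⟨c²¹⟩| equals the order of c²¹. Compute successive powers until reaching e:
  (c²¹)¹ = c²¹, (c²¹)² = c²⁰, (c²¹)³ = c¹⁹, (c²¹)⁴ = c¹⁸, (c²¹)⁵ = c¹⁷, (c²¹)⁶ = c¹⁶, (c²¹)⁷ = c¹⁵, (c²¹)⁸ = c¹⁴, (c²¹)⁹ = c¹³, (c²¹)¹⁰ = c¹², (c²¹)¹¹ = c¹¹, (c²¹)¹² = c¹⁰, (c²¹)¹³ = c⁹, (c²¹)¹⁴ = c⁸, (c²¹)¹⁵ = c⁷, (c²¹)¹⁶ = c⁶, (c²¹)¹⁷ = c⁵, (c²¹)¹⁸ = c⁴, (c²¹)¹⁹ = c³, (c²¹)²⁰ = c², (c²¹)²¹ = c, (c²¹)²² = e.
The smallest positive k with (c²¹)ᵏ = e is 22, so |⟨c²¹⟩| = 22.

Answer: 22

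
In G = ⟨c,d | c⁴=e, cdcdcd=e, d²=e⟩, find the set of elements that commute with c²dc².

⟨c²dc²⟩ ⊆ C_G(c²dc²) since powers of c²dc² commute with c²dc²; so |C_G(c²dc²)| ≥ |⟨c²dc²⟩| = 2.
By orbit–stabilizer, |C_G(c²dc²)| = |G| / |conj. class of c²dc²| = 24 / 6 = 4.
The 4 elements commuting with c²dc² are {e, d, c²dc², c²dc²d}.

Answer: {e, d, c²dc², c²dc²d}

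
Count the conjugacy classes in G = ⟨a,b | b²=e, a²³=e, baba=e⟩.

The conjugacy classes (representative and size) are:
  [e] (size 1), [a] (size 2), [a²¹] (size 2), [a²⁰] (size 2), [a⁴] (size 2), [a¹⁸] (size 2), [a⁶] (size 2), [a¹⁶] (size 2), [a⁸] (size 2), [a⁹] (size 2), [a¹⁰] (size 2), [a¹²] (size 2), [a¹⁸b] (size 23).
Class equation: 1 + 2 + 2 + 2 + 2 + 2 + 2 + 2 + 2 + 2 + 2 + 2 + 23 = 46 = |G|. So G has 13 conjugacy classes.

Answer: 13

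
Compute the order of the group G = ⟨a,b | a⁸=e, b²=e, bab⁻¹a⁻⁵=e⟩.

Enumerate words in the generators, reducing via the relations: the distinct elements are
  {a, b, e, ab, a², a³, a⁴, a⁵, a⁶, a⁷, a²b, a³b, a⁴b, a⁵b, a⁶b, a⁷b}.
No further products give new elements, so |G| = 16.

Answer: 16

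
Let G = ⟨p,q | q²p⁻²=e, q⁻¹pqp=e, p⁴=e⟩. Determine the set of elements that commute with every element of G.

An element z ∈ Z(G) iff z commutes with every generator.
For example p² is central: (p²)·p = p³ = p·(p²); (p²)·q = q⁻¹ = q·(p²).
Whereas p ∉ Z(G) since p·q = pq ≠ pq⁻¹ = q·p.
Checking each of the 8 elements this way gives Z(G) = {e, p²}, of order 2.

Answer: {e, p²}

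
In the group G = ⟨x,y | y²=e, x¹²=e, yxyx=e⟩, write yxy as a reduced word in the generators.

Multiply left to right, reducing at each step:
  y · x = x¹¹y
  (x¹¹y) · y = x¹¹

Answer: x¹¹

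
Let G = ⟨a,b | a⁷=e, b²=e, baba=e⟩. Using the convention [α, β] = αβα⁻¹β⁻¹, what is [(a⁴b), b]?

[(a⁴b), b] = (a⁴b)·b·(a⁴b)⁻¹·b⁻¹.
  (a⁴b) · b = a⁴
  (a⁴) · (a⁴b) = ab
  (ab) · b = a

Answer: a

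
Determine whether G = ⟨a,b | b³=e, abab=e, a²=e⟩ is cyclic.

Every cyclic group is abelian. But a·b = ab while b·a = ab², so a·b ≠ b·a and G is not abelian. Hence G is not cyclic.

Answer: No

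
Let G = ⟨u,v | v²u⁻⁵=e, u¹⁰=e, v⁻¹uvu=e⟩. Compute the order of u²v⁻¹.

Compute successive powers until reaching e:
  (u²v⁻¹)¹ = u²v⁻¹, (u²v⁻¹)² = u⁵, (u²v⁻¹)³ = u²v, (u²v⁻¹)⁴ = e.
The smallest positive k with (u²v⁻¹)ᵏ = e is 4.

Answer: 4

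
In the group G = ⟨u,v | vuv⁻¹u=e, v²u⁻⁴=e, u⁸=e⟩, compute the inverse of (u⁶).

The order of (u⁶) is 4 (smallest k with (u⁶)ᵏ = e), so (u⁶)⁻¹ = (u⁶)³ = u².
Check: (u⁶) · (u²) → (u⁶) · u² = e, giving e as required.

Answer: u²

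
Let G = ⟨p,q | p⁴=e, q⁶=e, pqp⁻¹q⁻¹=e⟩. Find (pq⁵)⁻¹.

The order of (pq⁵) is 12 (smallest k with (pq⁵)ᵏ = e), so (pq⁵)⁻¹ = (pq⁵)¹¹ = p³q.
Check: (pq⁵) · (p³q) → (pq⁵) · p³ = q⁵;   (q⁵) · q = e, giving e as required.

Answer: p³q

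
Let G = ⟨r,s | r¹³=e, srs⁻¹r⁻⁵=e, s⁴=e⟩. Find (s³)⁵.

Compute successive powers of (s³), reducing at each step:
  (s³)²: (s³) · s³ = s²
  (s³)³: (s²) · s³ = s
  (s³)⁴: s · s³ = e
  (s³)⁵: e · s³ = s³

Answer: s³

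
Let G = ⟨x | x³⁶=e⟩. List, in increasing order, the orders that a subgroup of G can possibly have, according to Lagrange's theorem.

|G| = 36 = 2² · 3². By Lagrange's theorem the order of any subgroup divides 36; the divisors of 36 are 1, 2, 3, 4, 6, 9, 12, 18, 36.

Answer: 1, 2, 3, 4, 6, 9, 12, 18, 36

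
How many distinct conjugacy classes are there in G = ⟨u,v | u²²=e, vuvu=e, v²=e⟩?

The conjugacy classes (representative and size) are:
  [e] (size 1), [u] (size 2), [u²] (size 2), [u¹⁹] (size 2), [u⁴] (size 2), [u⁵] (size 2), [u⁶] (size 2), [u⁷] (size 2), [u⁸] (size 2), [u¹³] (size 2), [u¹⁰] (size 2), [u¹¹] (size 1), [u⁶v] (size 11), [uv] (size 11).
Class equation: 1 + 2 + 2 + 2 + 2 + 2 + 2 + 2 + 2 + 2 + 2 + 1 + 11 + 11 = 44 = |G|. So G has 14 conjugacy classes.

Answer: 14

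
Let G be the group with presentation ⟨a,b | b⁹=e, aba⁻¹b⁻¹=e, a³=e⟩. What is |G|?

Enumerate words in the generators, reducing via the relations: the distinct elements are
  {a, b, e, ab, a², b², b³, b⁴, b⁵, b⁶, b⁷, b⁸, ab², ab³, ab⁴, ab⁵, ab⁶, ab⁷, ab⁸, a²b, a²b², a²b³, a²b⁴, a²b⁵, a²b⁶, a²b⁷, a²b⁸}.
No further products give new elements, so |G| = 27.

Answer: 27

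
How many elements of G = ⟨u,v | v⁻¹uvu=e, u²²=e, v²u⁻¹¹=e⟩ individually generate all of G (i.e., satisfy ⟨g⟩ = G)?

⟨g⟩ = G would require ord(g) = |G| = 44, but the maximum element order in G is 22 < 44. So G is not cyclic and no single element generates it: the count is 0.

Answer: 0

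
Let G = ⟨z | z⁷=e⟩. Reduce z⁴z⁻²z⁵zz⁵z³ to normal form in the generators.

Multiply left to right, reducing at each step:
  (z⁴) · z⁻² = z²
  (z²) · z⁵ = e
  e · z = z
  z · z⁵ = z⁶
  (z⁶) · z³ = z²

Answer: z²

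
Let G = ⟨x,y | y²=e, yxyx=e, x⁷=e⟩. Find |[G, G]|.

G' = [G, G] is generated by all commutators. The generator-pair commutators are: [x, y] = x².
The subgroup they normally generate is {e, x, x², x³, x⁴, x⁵, x⁶}, of order 7.
Check: |G/G'| = 14/7 = 2 is the order of the abelianisation.

Answer: 7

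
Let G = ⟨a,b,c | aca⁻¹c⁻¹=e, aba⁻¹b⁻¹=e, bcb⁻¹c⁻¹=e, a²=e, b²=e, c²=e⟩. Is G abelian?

Each pair of generators commutes: a·b = ab = b·a; a·c = ac = c·a; b·c = bc = c·b. Since the generators pairwise commute, every element of G commutes with every other, so G is abelian.

Answer: Yes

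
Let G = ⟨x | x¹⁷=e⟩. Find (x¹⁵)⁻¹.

The order of (x¹⁵) is 17 (smallest k with (x¹⁵)ᵏ = e), so (x¹⁵)⁻¹ = (x¹⁵)¹⁶ = x².
Check: (x¹⁵) · (x²) → (x¹⁵) · x² = e, giving e as required.

Answer: x²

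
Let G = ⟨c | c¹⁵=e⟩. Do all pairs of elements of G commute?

G has a single generator, so G is cyclic and hence abelian.

Answer: Yes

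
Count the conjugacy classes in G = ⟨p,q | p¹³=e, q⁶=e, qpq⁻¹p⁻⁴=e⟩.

The conjugacy classes (representative and size) are:
  [e] (size 1), [p⁴] (size 6), [p¹¹] (size 6), [p⁷q] (size 13), [p⁸q²] (size 13), [p¹²q³] (size 13), [p⁵q⁴] (size 13), [p¹¹q⁵] (size 13).
Class equation: 1 + 6 + 6 + 13 + 13 + 13 + 13 + 13 = 78 = |G|. So G has 8 conjugacy classes.

Answer: 8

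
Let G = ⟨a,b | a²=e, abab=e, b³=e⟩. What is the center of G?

An element z ∈ Z(G) iff z commutes with every generator.
For example e is central: e·a = a = a·e; e·b = b = b·e.
Whereas a ∉ Z(G) since a·b = ab ≠ ab² = b·a.
Checking each of the 6 elements this way gives Z(G) = {e}, of order 1.

Answer: {e}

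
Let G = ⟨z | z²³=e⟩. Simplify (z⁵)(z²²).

Compute (z⁵) · (z²²) by multiplying left to right and reducing via the relations at each step:
  (z⁵) · z²² = z⁴

Answer: z⁴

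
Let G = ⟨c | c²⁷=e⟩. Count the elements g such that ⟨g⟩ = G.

G is cyclic of order 27. An element generates G iff its order is 27, and a cyclic group of order 27 has exactly φ(27) = 18 such elements.

Answer: 18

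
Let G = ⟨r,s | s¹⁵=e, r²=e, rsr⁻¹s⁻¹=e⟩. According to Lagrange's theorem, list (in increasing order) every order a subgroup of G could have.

|G| = 30 = 2 · 3 · 5. By Lagrange's theorem the order of any subgroup divides 30; the divisors of 30 are 1, 2, 3, 5, 6, 10, 15, 30.

Answer: 1, 2, 3, 5, 6, 10, 15, 30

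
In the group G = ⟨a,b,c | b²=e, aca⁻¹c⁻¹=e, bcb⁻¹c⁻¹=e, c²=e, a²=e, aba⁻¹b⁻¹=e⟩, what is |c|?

Compute successive powers until reaching e:
  c¹ = c, c² = e.
The smallest positive k with cᵏ = e is 2.

Answer: 2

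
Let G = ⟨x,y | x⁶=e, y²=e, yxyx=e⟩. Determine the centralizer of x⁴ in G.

⟨x⁴⟩ ⊆ C_G(x⁴) since powers of x⁴ commute with x⁴; so |C_G(x⁴)| ≥ |⟨x⁴⟩| = 3.
By orbit–stabilizer, |C_G(x⁴)| = |G| / |conj. class of x⁴| = 12 / 2 = 6.
The 6 elements commuting with x⁴ are {e, x, x², x³, x⁴, x⁵}.

Answer: {e, x, x², x³, x⁴, x⁵}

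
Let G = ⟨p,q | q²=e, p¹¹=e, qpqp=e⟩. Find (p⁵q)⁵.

Compute successive powers of (p⁵q), reducing at each step:
  (p⁵q)²: (p⁵q) · p⁵ = q;   q · q = e
  (p⁵q)³: e · p⁵ = p⁵;   (p⁵) · q = p⁵q
  (p⁵q)⁴: (p⁵q) · p⁵ = q;   q · q = e
  (p⁵q)⁵: e · p⁵ = p⁵;   (p⁵) · q = p⁵q

Answer: p⁵q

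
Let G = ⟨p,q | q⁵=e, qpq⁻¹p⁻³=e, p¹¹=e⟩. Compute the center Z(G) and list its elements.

An element z ∈ Z(G) iff z commutes with every generator.
For example e is central: e·p = p = p·e; e·q = q = q·e.
Whereas p ∉ Z(G) since p·q = pq ≠ p³q = q·p.
Checking each of the 55 elements this way gives Z(G) = {e}, of order 1.

Answer: {e}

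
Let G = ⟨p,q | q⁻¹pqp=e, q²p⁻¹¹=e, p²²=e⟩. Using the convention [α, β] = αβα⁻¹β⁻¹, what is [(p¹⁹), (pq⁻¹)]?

[(p¹⁹), (pq⁻¹)] = (p¹⁹)·(pq⁻¹)·(p¹⁹)⁻¹·(pq⁻¹)⁻¹.
  (p¹⁹) · (pq⁻¹) = p⁹q
  (p⁹q) · (p³) = p⁶q
  (p⁶q) · (pq) = p¹⁶

Answer: p¹⁶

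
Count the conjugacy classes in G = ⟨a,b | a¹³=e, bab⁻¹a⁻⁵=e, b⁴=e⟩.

The conjugacy classes (representative and size) are:
  [e] (size 1), [a] (size 4), [a²] (size 4), [a⁹] (size 4), [a¹²b] (size 13), [a⁴b²] (size 13), [a¹²b³] (size 13).
Class equation: 1 + 4 + 4 + 4 + 13 + 13 + 13 = 52 = |G|. So G has 7 conjugacy classes.

Answer: 7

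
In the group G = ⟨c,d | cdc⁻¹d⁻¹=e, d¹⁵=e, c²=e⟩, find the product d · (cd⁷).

Compute d · (cd⁷) by multiplying left to right and reducing via the relations at each step:
  d · c = cd
  (cd) · d⁷ = cd⁸

Answer: cd⁸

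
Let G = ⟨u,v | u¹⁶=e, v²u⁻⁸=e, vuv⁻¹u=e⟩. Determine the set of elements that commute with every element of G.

An element z ∈ Z(G) iff z commutes with every generator.
For example u⁸ is central: (u⁸)·u = u⁹ = u·(u⁸); (u⁸)·v = v⁻¹ = v·(u⁸).
Whereas u ∉ Z(G) since u·v = uv ≠ u⁷v⁻¹ = v·u.
Checking each of the 32 elements this way gives Z(G) = {e, u⁸}, of order 2.

Answer: {e, u⁸}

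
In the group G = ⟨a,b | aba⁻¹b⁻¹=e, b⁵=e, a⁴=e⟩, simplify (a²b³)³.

Compute successive powers of (a²b³), reducing at each step:
  (a²b³)²: (a²b³) · a² = b³;   (b³) · b³ = b
  (a²b³)³: b · a² = a²b;   (a²b) · b³ = a²b⁴

Answer: a²b⁴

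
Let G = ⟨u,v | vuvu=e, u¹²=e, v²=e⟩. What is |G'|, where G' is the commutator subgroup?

G' = [G, G] is generated by all commutators. The generator-pair commutators are: [u, v] = u².
The subgroup they normally generate is {e, u², u⁴, u⁶, u⁸, u¹⁰}, of order 6.
Check: |G/G'| = 24/6 = 4 is the order of the abelianisation.

Answer: 6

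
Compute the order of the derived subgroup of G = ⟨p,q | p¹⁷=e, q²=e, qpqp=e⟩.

G' = [G, G] is generated by all commutators. The generator-pair commutators are: [p, q] = p².
The subgroup they normally generate is {e, p, p², p³, p⁴, p⁵, p⁶, p⁷, p⁸, p⁹, p¹⁰, p¹¹, p¹², p¹³, p¹⁴, p¹⁵, p¹⁶}, of order 17.
Check: |G/G'| = 34/17 = 2 is the order of the abelianisation.

Answer: 17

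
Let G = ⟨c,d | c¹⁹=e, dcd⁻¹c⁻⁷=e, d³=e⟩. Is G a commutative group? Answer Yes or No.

c·d = cd but d·c = c⁷d, so c·d ≠ d·c and G is not abelian.

Answer: No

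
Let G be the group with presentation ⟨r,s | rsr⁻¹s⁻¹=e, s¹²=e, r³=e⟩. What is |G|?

Enumerate words in the generators, reducing via the relations: the distinct elements are
  {e, r, s, rs, r², s², s³, s⁴, s⁵, s⁶, s⁷, s⁸, s⁹, rs², rs³, rs⁴, rs⁵, rs⁶, rs⁷, rs⁸, rs⁹, r²s, s¹¹, s¹⁰, rs¹¹, rs¹⁰, r²s², r²s³, r²s⁴, r²s⁵, r²s⁶, r²s⁷, r²s⁸, r²s⁹, r²s¹¹, r²s¹⁰}.
No further products give new elements, so |G| = 36.

Answer: 36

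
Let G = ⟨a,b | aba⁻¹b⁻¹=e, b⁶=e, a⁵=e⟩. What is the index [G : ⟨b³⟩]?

First find ord(b³) by computing successive powers:
  (b³)¹ = b³, (b³)² = e.
So |⟨b³⟩| = ord(b³) = 2. With |G| = 30, by Lagrange [G : ⟨b³⟩] = 30/2 = 15.

Answer: 15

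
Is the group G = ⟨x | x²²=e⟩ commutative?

G has a single generator, so G is cyclic and hence abelian.

Answer: Yes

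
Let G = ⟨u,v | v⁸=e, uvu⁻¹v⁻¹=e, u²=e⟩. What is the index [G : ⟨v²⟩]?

First find ord(v²) by computing successive powers:
  (v²)¹ = v², (v²)² = v⁴, (v²)³ = v⁶, (v²)⁴ = e.
So |⟨v²⟩| = ord(v²) = 4. With |G| = 16, by Lagrange [G : ⟨v²⟩] = 16/4 = 4.

Answer: 4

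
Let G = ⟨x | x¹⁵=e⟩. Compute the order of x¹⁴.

Compute successive powers until reaching e:
  (x¹⁴)¹ = x¹⁴, (x¹⁴)² = x¹³, (x¹⁴)³ = x¹², (x¹⁴)⁴ = x¹¹, (x¹⁴)⁵ = x¹⁰, (x¹⁴)⁶ = x⁹, (x¹⁴)⁷ = x⁸, (x¹⁴)⁸ = x⁷, (x¹⁴)⁹ = x⁶, (x¹⁴)¹⁰ = x⁵, (x¹⁴)¹¹ = x⁴, (x¹⁴)¹² = x³, (x¹⁴)¹³ = x², (x¹⁴)¹⁴ = x, (x¹⁴)¹⁵ = e.
The smallest positive k with (x¹⁴)ᵏ = e is 15.

Answer: 15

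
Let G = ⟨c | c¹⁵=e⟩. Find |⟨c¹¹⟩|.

|⟨c¹¹⟩| equals the order of c¹¹. Compute successive powers until reaching e:
  (c¹¹)¹ = c¹¹, (c¹¹)² = c⁷, (c¹¹)³ = c³, (c¹¹)⁴ = c¹⁴, (c¹¹)⁵ = c¹⁰, (c¹¹)⁶ = c⁶, (c¹¹)⁷ = c², (c¹¹)⁸ = c¹³, (c¹¹)⁹ = c⁹, (c¹¹)¹⁰ = c⁵, (c¹¹)¹¹ = c, (c¹¹)¹² = c¹², (c¹¹)¹³ = c⁸, (c¹¹)¹⁴ = c⁴, (c¹¹)¹⁵ = e.
The smallest positive k with (c¹¹)ᵏ = e is 15, so |⟨c¹¹⟩| = 15.

Answer: 15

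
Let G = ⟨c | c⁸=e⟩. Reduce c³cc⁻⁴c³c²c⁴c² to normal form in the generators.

Multiply left to right, reducing at each step:
  (c³) · c = c⁴
  (c⁴) · c⁻⁴ = e
  e · c³ = c³
  (c³) · c² = c⁵
  (c⁵) · c⁴ = c
  c · c² = c³

Answer: c³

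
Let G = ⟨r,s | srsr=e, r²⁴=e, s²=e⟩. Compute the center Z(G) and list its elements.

An element z ∈ Z(G) iff z commutes with every generator.
For example r¹² is central: (r¹²)·r = r¹³ = r·(r¹²); (r¹²)·s = r¹²s = s·(r¹²).
Whereas r ∉ Z(G) since r·s = rs ≠ r²³s = s·r.
Checking each of the 48 elements this way gives Z(G) = {e, r¹²}, of order 2.

Answer: {e, r¹²}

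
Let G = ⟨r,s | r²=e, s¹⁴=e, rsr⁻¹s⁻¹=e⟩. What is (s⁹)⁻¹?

The order of (s⁹) is 14 (smallest k with (s⁹)ᵏ = e), so (s⁹)⁻¹ = (s⁹)¹³ = s⁵.
Check: (s⁹) · (s⁵) → (s⁹) · s⁵ = e, giving e as required.

Answer: s⁵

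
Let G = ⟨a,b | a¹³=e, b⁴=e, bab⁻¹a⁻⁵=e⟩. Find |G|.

Enumerate words in the generators, reducing via the relations: the distinct elements are
  {a, b, e, ab, a², a³, a⁴, a⁵, a⁶, a⁷, a⁸, a⁹, b², b³, ab², ab³, a²b, a³b, a¹², a¹¹, a¹⁰, a⁴b, a⁵b, a⁶b, a⁷b, a⁸b, a⁹b, a²b², a²b³, a³b², a³b³, a¹²b, a¹¹b, a¹⁰b, a⁴b², a⁴b³, a⁵b², a⁵b³, a⁶b², a⁶b³, a⁷b², a⁷b³, a⁸b², a⁸b³, a⁹b², a⁹b³, a¹²b², a¹²b³, a¹¹b², a¹¹b³, a¹⁰b², a¹⁰b³}.
No further products give new elements, so |G| = 52.

Answer: 52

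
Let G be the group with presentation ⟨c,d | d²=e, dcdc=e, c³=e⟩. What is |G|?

Enumerate words in the generators, reducing via the relations: the distinct elements are
  {c, d, e, cd, c², c²d}.
No further products give new elements, so |G| = 6.

Answer: 6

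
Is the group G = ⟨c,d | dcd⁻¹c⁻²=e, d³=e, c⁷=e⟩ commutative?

c·d = cd but d·c = c²d, so c·d ≠ d·c and G is not abelian.

Answer: No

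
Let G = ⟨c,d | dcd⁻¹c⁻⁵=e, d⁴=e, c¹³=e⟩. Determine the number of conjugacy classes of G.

The conjugacy classes (representative and size) are:
  [e] (size 1), [c] (size 4), [c²] (size 4), [c⁹] (size 4), [c¹²d] (size 13), [c⁴d²] (size 13), [c¹²d³] (size 13).
Class equation: 1 + 4 + 4 + 4 + 13 + 13 + 13 = 52 = |G|. So G has 7 conjugacy classes.

Answer: 7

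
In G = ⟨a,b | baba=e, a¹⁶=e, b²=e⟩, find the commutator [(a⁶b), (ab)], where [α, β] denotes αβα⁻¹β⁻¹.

[(a⁶b), (ab)] = (a⁶b)·(ab)·(a⁶b)⁻¹·(ab)⁻¹.
  (a⁶b) · (ab) = a⁵
  (a⁵) · (a⁶b) = a¹¹b
  (a¹¹b) · (ab) = a¹⁰

Answer: a¹⁰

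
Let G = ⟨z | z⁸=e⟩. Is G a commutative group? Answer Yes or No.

G has a single generator, so G is cyclic and hence abelian.

Answer: Yes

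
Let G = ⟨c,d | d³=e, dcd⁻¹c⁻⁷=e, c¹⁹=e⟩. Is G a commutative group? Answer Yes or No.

c·d = cd but d·c = c⁷d, so c·d ≠ d·c and G is not abelian.

Answer: No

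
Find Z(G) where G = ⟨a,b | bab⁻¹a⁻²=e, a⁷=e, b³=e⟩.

An element z ∈ Z(G) iff z commutes with every generator.
For example e is central: e·a = a = a·e; e·b = b = b·e.
Whereas a ∉ Z(G) since a·b = ab ≠ a²b = b·a.
Checking each of the 21 elements this way gives Z(G) = {e}, of order 1.

Answer: {e}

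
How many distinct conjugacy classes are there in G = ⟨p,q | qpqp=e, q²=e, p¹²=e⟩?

The conjugacy classes (representative and size) are:
  [e] (size 1), [p¹¹] (size 2), [p²] (size 2), [p⁹] (size 2), [p⁴] (size 2), [p⁵] (size 2), [p⁶] (size 1), [q] (size 6), [pq] (size 6).
Class equation: 1 + 2 + 2 + 2 + 2 + 2 + 1 + 6 + 6 = 24 = |G|. So G has 9 conjugacy classes.

Answer: 9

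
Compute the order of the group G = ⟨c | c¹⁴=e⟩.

G is generated by a single element, so G is cyclic. The relator gives c¹⁴ = e and no smaller power is forced to be e, so the 14 powers {c, e, c², c³, c⁴, c⁵, c⁶, c⁷, c⁸, c⁹, c¹², c¹³, c¹¹, c¹⁰} are distinct. Hence |G| = 14.

Answer: 14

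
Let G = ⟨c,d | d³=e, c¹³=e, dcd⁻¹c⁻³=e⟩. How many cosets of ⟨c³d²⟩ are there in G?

First find ord(c³d²) by computing successive powers:
  (c³d²)¹ = c³d², (c³d²)² = c⁴d, (c³d²)³ = e.
So |⟨c³d²⟩| = ord(c³d²) = 3. With |G| = 39, by Lagrange [G : ⟨c³d²⟩] = 39/3 = 13.

Answer: 13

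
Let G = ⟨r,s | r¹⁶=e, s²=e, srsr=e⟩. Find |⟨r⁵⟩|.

|⟨r⁵⟩| equals the order of r⁵. Compute successive powers until reaching e:
  (r⁵)¹ = r⁵, (r⁵)² = r¹⁰, (r⁵)³ = r¹⁵, (r⁵)⁴ = r⁴, (r⁵)⁵ = r⁹, (r⁵)⁶ = r¹⁴, (r⁵)⁷ = r³, (r⁵)⁸ = r⁸, (r⁵)⁹ = r¹³, (r⁵)¹⁰ = r², (r⁵)¹¹ = r⁷, (r⁵)¹² = r¹², (r⁵)¹³ = r, (r⁵)¹⁴ = r⁶, (r⁵)¹⁵ = r¹¹, (r⁵)¹⁶ = e.
The smallest positive k with (r⁵)ᵏ = e is 16, so |⟨r⁵⟩| = 16.

Answer: 16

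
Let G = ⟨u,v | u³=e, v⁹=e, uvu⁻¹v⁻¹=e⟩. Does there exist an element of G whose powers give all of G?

|G| = 27, but the maximum element order in G is 9 < 27. No single element generates all of G, so G is not cyclic.

Answer: No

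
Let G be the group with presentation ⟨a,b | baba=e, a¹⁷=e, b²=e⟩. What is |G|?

Enumerate words in the generators, reducing via the relations: the distinct elements are
  {a, b, e, ab, a², a³, a⁴, a⁵, a⁶, a⁷, a⁸, a⁹, a²b, a³b, a¹², a¹³, a¹¹, a¹⁰, a¹⁴, a¹⁵, a¹⁶, a⁴b, a⁵b, a⁶b, a⁷b, a⁸b, a⁹b, a¹²b, a¹³b, a¹¹b, a¹⁰b, a¹⁴b, a¹⁵b, a¹⁶b}.
No further products give new elements, so |G| = 34.

Answer: 34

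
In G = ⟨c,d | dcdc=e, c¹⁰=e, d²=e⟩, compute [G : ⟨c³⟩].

First find ord(c³) by computing successive powers:
  (c³)¹ = c³, (c³)² = c⁶, (c³)³ = c⁹, (c³)⁴ = c², (c³)⁵ = c⁵, (c³)⁶ = c⁸, (c³)⁷ = c, (c³)⁸ = c⁴, (c³)⁹ = c⁷, (c³)¹⁰ = e.
So |⟨c³⟩| = ord(c³) = 10. With |G| = 20, by Lagrange [G : ⟨c³⟩] = 20/10 = 2.

Answer: 2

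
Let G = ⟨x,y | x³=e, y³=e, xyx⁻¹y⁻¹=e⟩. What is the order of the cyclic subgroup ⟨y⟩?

|⟨y⟩| equals the order of y. Compute successive powers until reaching e:
  y¹ = y, y² = y², y³ = e.
The smallest positive k with yᵏ = e is 3, so |⟨y⟩| = 3.

Answer: 3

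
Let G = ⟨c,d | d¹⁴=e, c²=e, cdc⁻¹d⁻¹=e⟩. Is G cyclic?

|G| = 28, but the maximum element order in G is 14 < 28. No single element generates all of G, so G is not cyclic.

Answer: No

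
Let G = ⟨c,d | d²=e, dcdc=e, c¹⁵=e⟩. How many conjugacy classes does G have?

The conjugacy classes (representative and size) are:
  [e] (size 1), [c¹⁴] (size 2), [c²] (size 2), [c³] (size 2), [c⁴] (size 2), [c¹⁰] (size 2), [c⁹] (size 2), [c⁷] (size 2), [c¹³d] (size 15).
Class equation: 1 + 2 + 2 + 2 + 2 + 2 + 2 + 2 + 15 = 30 = |G|. So G has 9 conjugacy classes.

Answer: 9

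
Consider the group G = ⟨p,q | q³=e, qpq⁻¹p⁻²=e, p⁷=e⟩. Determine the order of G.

Enumerate words in the generators, reducing via the relations: the distinct elements are
  {e, p, q, pq, p², p³, p⁴, p⁵, p⁶, q², pq², p²q, p³q, p⁴q, p⁵q, p⁶q, p²q², p³q², p⁴q², p⁵q², p⁶q²}.
No further products give new elements, so |G| = 21.

Answer: 21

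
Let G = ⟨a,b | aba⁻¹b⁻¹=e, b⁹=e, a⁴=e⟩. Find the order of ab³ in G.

Compute successive powers until reaching e:
  (ab³)¹ = ab³, (ab³)² = a²b⁶, (ab³)³ = a³, (ab³)⁴ = b³, (ab³)⁵ = ab⁶, (ab³)⁶ = a², (ab³)⁷ = a³b³, (ab³)⁸ = b⁶, (ab³)⁹ = a, (ab³)¹⁰ = a²b³, (ab³)¹¹ = a³b⁶, (ab³)¹² = e.
The smallest positive k with (ab³)ᵏ = e is 12.

Answer: 12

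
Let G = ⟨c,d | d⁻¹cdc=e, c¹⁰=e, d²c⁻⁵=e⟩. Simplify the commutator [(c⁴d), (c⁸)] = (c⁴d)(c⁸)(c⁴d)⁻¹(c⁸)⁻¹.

[(c⁴d), (c⁸)] = (c⁴d)·(c⁸)·(c⁴d)⁻¹·(c⁸)⁻¹.
  (c⁴d) · (c⁸) = cd⁻¹
  (cd⁻¹) · (c⁴d⁻¹) = c²
  (c²) · (c²) = c⁴

Answer: c⁴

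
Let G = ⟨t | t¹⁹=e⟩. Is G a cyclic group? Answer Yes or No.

|G| = 19. The element t has order 19 (its powers give 19 distinct elements), so ⟨t⟩ = G and G is cyclic.

Answer: Yes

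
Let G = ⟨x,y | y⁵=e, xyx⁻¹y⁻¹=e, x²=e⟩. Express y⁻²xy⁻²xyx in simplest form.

Multiply left to right, reducing at each step:
  (y³) · x = xy³
  (xy³) · y⁻² = xy
  (xy) · x = y
  y · y = y²
  (y²) · x = xy²

Answer: xy²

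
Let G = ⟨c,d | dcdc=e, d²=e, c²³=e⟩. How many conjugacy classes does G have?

The conjugacy classes (representative and size) are:
  [e] (size 1), [c] (size 2), [c²¹] (size 2), [c²⁰] (size 2), [c⁴] (size 2), [c¹⁸] (size 2), [c⁶] (size 2), [c¹⁶] (size 2), [c⁸] (size 2), [c⁹] (size 2), [c¹⁰] (size 2), [c¹²] (size 2), [c¹⁸d] (size 23).
Class equation: 1 + 2 + 2 + 2 + 2 + 2 + 2 + 2 + 2 + 2 + 2 + 2 + 23 = 46 = |G|. So G has 13 conjugacy classes.

Answer: 13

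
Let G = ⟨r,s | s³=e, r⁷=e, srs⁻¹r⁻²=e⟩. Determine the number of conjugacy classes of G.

The conjugacy classes (representative and size) are:
  [e] (size 1), [r²] (size 3), [r⁵] (size 3), [s] (size 7), [s²] (size 7).
Class equation: 1 + 3 + 3 + 7 + 7 = 21 = |G|. So G has 5 conjugacy classes.

Answer: 5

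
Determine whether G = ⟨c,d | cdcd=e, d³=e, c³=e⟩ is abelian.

c·d = cd but d·c = c²d², so c·d ≠ d·c and G is not abelian.

Answer: No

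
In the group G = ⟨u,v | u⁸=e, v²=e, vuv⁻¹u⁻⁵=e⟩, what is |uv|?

Compute successive powers until reaching e:
  (uv)¹ = uv, (uv)² = u⁶, (uv)³ = u⁷v, (uv)⁴ = u⁴, (uv)⁵ = u⁵v, (uv)⁶ = u², (uv)⁷ = u³v, (uv)⁸ = e.
The smallest positive k with (uv)ᵏ = e is 8.

Answer: 8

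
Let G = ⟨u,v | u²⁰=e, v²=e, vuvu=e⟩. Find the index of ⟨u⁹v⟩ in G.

First find ord(u⁹v) by computing successive powers:
  (u⁹v)¹ = u⁹v, (u⁹v)² = e.
So |⟨u⁹v⟩| = ord(u⁹v) = 2. With |G| = 40, by Lagrange [G : ⟨u⁹v⟩] = 40/2 = 20.

Answer: 20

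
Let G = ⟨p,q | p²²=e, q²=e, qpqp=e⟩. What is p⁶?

Compute successive powers of p, reducing at each step:
  p²: p · p = p²
  p³: (p²) · p = p³
  p⁴: (p³) · p = p⁴
  p⁵: (p⁴) · p = p⁵
  p⁶: (p⁵) · p = p⁶

Answer: p⁶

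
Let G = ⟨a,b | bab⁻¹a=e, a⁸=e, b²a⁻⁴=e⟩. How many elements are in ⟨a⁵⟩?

|⟨a⁵⟩| equals the order of a⁵. Compute successive powers until reaching e:
  (a⁵)¹ = a⁵, (a⁵)² = a², (a⁵)³ = a⁷, (a⁵)⁴ = a⁴, (a⁵)⁵ = a, (a⁵)⁶ = a⁶, (a⁵)⁷ = a³, (a⁵)⁸ = e.
The smallest positive k with (a⁵)ᵏ = e is 8, so |⟨a⁵⟩| = 8.

Answer: 8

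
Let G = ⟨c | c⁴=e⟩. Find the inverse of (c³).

The order of (c³) is 4 (smallest k with (c³)ᵏ = e), so (c³)⁻¹ = (c³)³ = c.
Check: (c³) · c → (c³) · c = e, giving e as required.

Answer: c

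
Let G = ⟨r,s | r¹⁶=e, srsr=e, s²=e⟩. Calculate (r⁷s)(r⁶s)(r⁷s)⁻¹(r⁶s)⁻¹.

[(r⁷s), (r⁶s)] = (r⁷s)·(r⁶s)·(r⁷s)⁻¹·(r⁶s)⁻¹.
  (r⁷s) · (r⁶s) = r
  r · (r⁷s) = r⁸s
  (r⁸s) · (r⁶s) = r²

Answer: r²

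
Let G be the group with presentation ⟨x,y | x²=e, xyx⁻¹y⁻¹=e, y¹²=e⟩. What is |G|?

Enumerate words in the generators, reducing via the relations: the distinct elements are
  {e, x, y, xy, y², y³, y⁴, y⁵, y⁶, y⁷, y⁸, y⁹, xy², xy³, xy⁴, xy⁵, xy⁶, xy⁷, xy⁸, xy⁹, y¹¹, y¹⁰, xy¹¹, xy¹⁰}.
No further products give new elements, so |G| = 24.

Answer: 24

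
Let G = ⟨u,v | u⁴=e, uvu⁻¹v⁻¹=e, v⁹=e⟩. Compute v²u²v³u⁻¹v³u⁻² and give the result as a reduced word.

Multiply left to right, reducing at each step:
  (v²) · u² = u²v²
  (u²v²) · v³ = u²v⁵
  (u²v⁵) · u⁻¹ = uv⁵
  (uv⁵) · v³ = uv⁸
  (uv⁸) · u⁻² = u³v⁸

Answer: u³v⁸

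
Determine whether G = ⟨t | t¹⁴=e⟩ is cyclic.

|G| = 14. The element t has order 14 (its powers give 14 distinct elements), so ⟨t⟩ = G and G is cyclic.

Answer: Yes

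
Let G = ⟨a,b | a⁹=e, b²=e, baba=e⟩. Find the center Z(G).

An element z ∈ Z(G) iff z commutes with every generator.
For example e is central: e·a = a = a·e; e·b = b = b·e.
Whereas a ∉ Z(G) since a·b = ab ≠ a⁸b = b·a.
Checking each of the 18 elements this way gives Z(G) = {e}, of order 1.

Answer: {e}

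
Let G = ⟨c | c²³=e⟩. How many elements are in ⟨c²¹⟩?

|⟨c²¹⟩| equals the order of c²¹. Compute successive powers until reaching e:
  (c²¹)¹ = c²¹, (c²¹)² = c¹⁹, (c²¹)³ = c¹⁷, (c²¹)⁴ = c¹⁵, (c²¹)⁵ = c¹³, (c²¹)⁶ = c¹¹, (c²¹)⁷ = c⁹, (c²¹)⁸ = c⁷, (c²¹)⁹ = c⁵, (c²¹)¹⁰ = c³, (c²¹)¹¹ = c, (c²¹)¹² = c²², (c²¹)¹³ = c²⁰, (c²¹)¹⁴ = c¹⁸, (c²¹)¹⁵ = c¹⁶, (c²¹)¹⁶ = c¹⁴, (c²¹)¹⁷ = c¹², (c²¹)¹⁸ = c¹⁰, (c²¹)¹⁹ = c⁸, (c²¹)²⁰ = c⁶, (c²¹)²¹ = c⁴, (c²¹)²² = c², (c²¹)²³ = e.
The smallest positive k with (c²¹)ᵏ = e is 23, so |⟨c²¹⟩| = 23.

Answer: 23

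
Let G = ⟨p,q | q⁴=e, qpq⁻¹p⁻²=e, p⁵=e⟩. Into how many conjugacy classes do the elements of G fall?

The conjugacy classes (representative and size) are:
  [e] (size 1), [p⁴] (size 4), [p²q] (size 5), [q²] (size 5), [p³q³] (size 5).
Class equation: 1 + 4 + 5 + 5 + 5 = 20 = |G|. So G has 5 conjugacy classes.

Answer: 5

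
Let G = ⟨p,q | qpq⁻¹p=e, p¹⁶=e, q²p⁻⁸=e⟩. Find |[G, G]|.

G' = [G, G] is generated by all commutators. The generator-pair commutators are: [p, q] = p².
The subgroup they normally generate is {e, p², p⁴, p⁶, p⁸, p¹⁰, p¹², p¹⁴}, of order 8.
Check: |G/G'| = 32/8 = 4 is the order of the abelianisation.

Answer: 8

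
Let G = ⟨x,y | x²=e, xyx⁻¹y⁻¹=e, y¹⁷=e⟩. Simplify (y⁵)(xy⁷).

Compute (y⁵) · (xy⁷) by multiplying left to right and reducing via the relations at each step:
  (y⁵) · x = xy⁵
  (xy⁵) · y⁷ = xy¹²

Answer: xy¹²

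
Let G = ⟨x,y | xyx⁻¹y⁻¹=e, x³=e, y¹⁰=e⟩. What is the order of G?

Enumerate words in the generators, reducing via the relations: the distinct elements are
  {e, x, y, xy, x², y², y³, y⁴, y⁵, y⁶, y⁷, y⁸, y⁹, xy², xy³, xy⁴, xy⁵, xy⁶, xy⁷, xy⁸, xy⁹, x²y, x²y², x²y³, x²y⁴, x²y⁵, x²y⁶, x²y⁷, x²y⁸, x²y⁹}.
No further products give new elements, so |G| = 30.

Answer: 30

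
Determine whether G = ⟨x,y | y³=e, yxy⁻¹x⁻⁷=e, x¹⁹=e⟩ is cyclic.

Every cyclic group is abelian. But x·y = xy while y·x = x⁷y, so x·y ≠ y·x and G is not abelian. Hence G is not cyclic.

Answer: No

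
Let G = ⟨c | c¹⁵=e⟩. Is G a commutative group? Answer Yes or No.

G has a single generator, so G is cyclic and hence abelian.

Answer: Yes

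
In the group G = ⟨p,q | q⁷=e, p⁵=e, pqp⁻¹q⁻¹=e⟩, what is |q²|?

Compute successive powers until reaching e:
  (q²)¹ = q², (q²)² = q⁴, (q²)³ = q⁶, (q²)⁴ = q, (q²)⁵ = q³, (q²)⁶ = q⁵, (q²)⁷ = e.
The smallest positive k with (q²)ᵏ = e is 7.

Answer: 7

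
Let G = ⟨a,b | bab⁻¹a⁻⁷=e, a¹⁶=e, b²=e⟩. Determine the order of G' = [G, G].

G' = [G, G] is generated by all commutators. The generator-pair commutators are: [a, b] = a¹⁰.
The subgroup they normally generate is {e, a², a⁴, a⁶, a⁸, a¹⁰, a¹², a¹⁴}, of order 8.
Check: |G/G'| = 32/8 = 4 is the order of the abelianisation.

Answer: 8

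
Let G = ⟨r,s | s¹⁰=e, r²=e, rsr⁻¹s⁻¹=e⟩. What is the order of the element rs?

Compute successive powers until reaching e:
  (rs)¹ = rs, (rs)² = s², (rs)³ = rs³, (rs)⁴ = s⁴, (rs)⁵ = rs⁵, (rs)⁶ = s⁶, (rs)⁷ = rs⁷, (rs)⁸ = s⁸, (rs)⁹ = rs⁹, (rs)¹⁰ = e.
The smallest positive k with (rs)ᵏ = e is 10.

Answer: 10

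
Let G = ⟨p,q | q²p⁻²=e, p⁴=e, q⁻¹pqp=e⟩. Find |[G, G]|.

G' = [G, G] is generated by all commutators. The generator-pair commutators are: [p, q] = p².
The subgroup they normally generate is {e, p²}, of order 2.
Check: |G/G'| = 8/2 = 4 is the order of the abelianisation.

Answer: 2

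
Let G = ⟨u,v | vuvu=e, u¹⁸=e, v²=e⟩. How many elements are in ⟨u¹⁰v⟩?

|⟨u¹⁰v⟩| equals the order of u¹⁰v. Compute successive powers until reaching e:
  (u¹⁰v)¹ = u¹⁰v, (u¹⁰v)² = e.
The smallest positive k with (u¹⁰v)ᵏ = e is 2, so |⟨u¹⁰v⟩| = 2.

Answer: 2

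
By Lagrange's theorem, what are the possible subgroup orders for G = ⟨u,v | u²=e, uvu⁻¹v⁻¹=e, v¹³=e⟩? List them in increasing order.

|G| = 26 = 2 · 13. By Lagrange's theorem the order of any subgroup divides 26; the divisors of 26 are 1, 2, 13, 26.

Answer: 1, 2, 13, 26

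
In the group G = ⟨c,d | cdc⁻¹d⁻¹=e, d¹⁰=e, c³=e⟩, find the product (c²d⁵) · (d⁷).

Compute (c²d⁵) · (d⁷) by multiplying left to right and reducing via the relations at each step:
  (c²d⁵) · d⁷ = c²d²

Answer: c²d²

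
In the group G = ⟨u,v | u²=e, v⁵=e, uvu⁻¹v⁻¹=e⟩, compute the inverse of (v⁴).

The order of (v⁴) is 5 (smallest k with (v⁴)ᵏ = e), so (v⁴)⁻¹ = (v⁴)⁴ = v.
Check: (v⁴) · v → (v⁴) · v = e, giving e as required.

Answer: v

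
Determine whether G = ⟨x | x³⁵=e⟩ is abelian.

G has a single generator, so G is cyclic and hence abelian.

Answer: Yes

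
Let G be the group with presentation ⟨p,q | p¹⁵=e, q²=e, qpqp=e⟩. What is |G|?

Enumerate words in the generators, reducing via the relations: the distinct elements are
  {e, p, q, pq, p², p³, p⁴, p⁵, p⁶, p⁷, p⁸, p⁹, p²q, p³q, p¹², p¹³, p¹¹, p¹⁰, p¹⁴, p⁴q, p⁵q, p⁶q, p⁷q, p⁸q, p⁹q, p¹²q, p¹³q, p¹¹q, p¹⁰q, p¹⁴q}.
No further products give new elements, so |G| = 30.

Answer: 30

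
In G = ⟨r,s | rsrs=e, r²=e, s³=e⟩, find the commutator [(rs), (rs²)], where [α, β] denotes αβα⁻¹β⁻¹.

[(rs), (rs²)] = (rs)·(rs²)·(rs)⁻¹·(rs²)⁻¹.
  (rs) · (rs²) = s
  s · (rs) = r
  r · (rs²) = s²

Answer: s²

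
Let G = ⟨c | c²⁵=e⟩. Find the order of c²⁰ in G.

Compute successive powers until reaching e:
  (c²⁰)¹ = c²⁰, (c²⁰)² = c¹⁵, (c²⁰)³ = c¹⁰, (c²⁰)⁴ = c⁵, (c²⁰)⁵ = e.
The smallest positive k with (c²⁰)ᵏ = e is 5.

Answer: 5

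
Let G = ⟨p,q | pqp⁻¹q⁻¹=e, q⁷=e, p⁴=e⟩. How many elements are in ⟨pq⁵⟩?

|⟨pq⁵⟩| equals the order of pq⁵. Compute successive powers until reaching e:
  (pq⁵)¹ = pq⁵, (pq⁵)² = p²q³, (pq⁵)³ = p³q, (pq⁵)⁴ = q⁶, (pq⁵)⁵ = pq⁴, (pq⁵)⁶ = p²q², (pq⁵)⁷ = p³, (pq⁵)⁸ = q⁵, (pq⁵)⁹ = pq³, (pq⁵)¹⁰ = p²q, (pq⁵)¹¹ = p³q⁶, (pq⁵)¹² = q⁴, (pq⁵)¹³ = pq², (pq⁵)¹⁴ = p², (pq⁵)¹⁵ = p³q⁵, (pq⁵)¹⁶ = q³, (pq⁵)¹⁷ = pq, (pq⁵)¹⁸ = p²q⁶, (pq⁵)¹⁹ = p³q⁴, (pq⁵)²⁰ = q², (pq⁵)²¹ = p, (pq⁵)²² = p²q⁵, (pq⁵)²³ = p³q³, (pq⁵)²⁴ = q, (pq⁵)²⁵ = pq⁶, (pq⁵)²⁶ = p²q⁴, (pq⁵)²⁷ = p³q², (pq⁵)²⁸ = e.
The smallest positive k with (pq⁵)ᵏ = e is 28, so |⟨pq⁵⟩| = 28.

Answer: 28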